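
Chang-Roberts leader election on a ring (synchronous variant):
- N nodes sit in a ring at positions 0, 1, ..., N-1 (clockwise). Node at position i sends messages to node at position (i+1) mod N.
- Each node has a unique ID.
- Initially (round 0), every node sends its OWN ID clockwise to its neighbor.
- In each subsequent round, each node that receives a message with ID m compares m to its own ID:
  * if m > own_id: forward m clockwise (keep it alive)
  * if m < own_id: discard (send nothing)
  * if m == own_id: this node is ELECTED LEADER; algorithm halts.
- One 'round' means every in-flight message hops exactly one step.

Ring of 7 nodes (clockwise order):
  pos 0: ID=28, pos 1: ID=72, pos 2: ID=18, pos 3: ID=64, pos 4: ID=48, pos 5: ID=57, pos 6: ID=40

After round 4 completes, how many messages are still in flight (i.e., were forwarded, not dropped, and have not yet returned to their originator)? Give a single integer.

Answer: 2

Derivation:
Round 1: pos1(id72) recv 28: drop; pos2(id18) recv 72: fwd; pos3(id64) recv 18: drop; pos4(id48) recv 64: fwd; pos5(id57) recv 48: drop; pos6(id40) recv 57: fwd; pos0(id28) recv 40: fwd
Round 2: pos3(id64) recv 72: fwd; pos5(id57) recv 64: fwd; pos0(id28) recv 57: fwd; pos1(id72) recv 40: drop
Round 3: pos4(id48) recv 72: fwd; pos6(id40) recv 64: fwd; pos1(id72) recv 57: drop
Round 4: pos5(id57) recv 72: fwd; pos0(id28) recv 64: fwd
After round 4: 2 messages still in flight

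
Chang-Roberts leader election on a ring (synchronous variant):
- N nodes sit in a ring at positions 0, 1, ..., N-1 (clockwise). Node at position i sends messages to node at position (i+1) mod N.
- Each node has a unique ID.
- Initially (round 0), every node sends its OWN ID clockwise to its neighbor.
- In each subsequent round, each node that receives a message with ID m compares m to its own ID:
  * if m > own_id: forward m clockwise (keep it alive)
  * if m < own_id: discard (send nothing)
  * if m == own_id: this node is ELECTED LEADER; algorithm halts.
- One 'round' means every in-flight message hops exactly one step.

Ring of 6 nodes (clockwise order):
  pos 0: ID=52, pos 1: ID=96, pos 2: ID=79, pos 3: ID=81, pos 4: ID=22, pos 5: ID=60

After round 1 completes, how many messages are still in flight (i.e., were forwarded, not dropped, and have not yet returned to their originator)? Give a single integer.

Round 1: pos1(id96) recv 52: drop; pos2(id79) recv 96: fwd; pos3(id81) recv 79: drop; pos4(id22) recv 81: fwd; pos5(id60) recv 22: drop; pos0(id52) recv 60: fwd
After round 1: 3 messages still in flight

Answer: 3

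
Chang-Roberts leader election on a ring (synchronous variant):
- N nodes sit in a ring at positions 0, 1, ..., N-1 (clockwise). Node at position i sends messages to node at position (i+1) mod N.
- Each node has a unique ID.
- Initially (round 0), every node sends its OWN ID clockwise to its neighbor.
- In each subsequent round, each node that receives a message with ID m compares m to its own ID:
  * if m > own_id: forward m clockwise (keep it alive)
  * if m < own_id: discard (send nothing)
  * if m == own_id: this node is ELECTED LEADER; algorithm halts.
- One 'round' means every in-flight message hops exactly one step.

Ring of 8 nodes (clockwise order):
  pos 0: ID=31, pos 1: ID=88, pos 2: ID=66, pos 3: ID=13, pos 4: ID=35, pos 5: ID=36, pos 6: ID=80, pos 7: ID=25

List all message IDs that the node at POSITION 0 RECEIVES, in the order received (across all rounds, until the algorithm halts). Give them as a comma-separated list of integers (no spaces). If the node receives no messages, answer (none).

Round 1: pos1(id88) recv 31: drop; pos2(id66) recv 88: fwd; pos3(id13) recv 66: fwd; pos4(id35) recv 13: drop; pos5(id36) recv 35: drop; pos6(id80) recv 36: drop; pos7(id25) recv 80: fwd; pos0(id31) recv 25: drop
Round 2: pos3(id13) recv 88: fwd; pos4(id35) recv 66: fwd; pos0(id31) recv 80: fwd
Round 3: pos4(id35) recv 88: fwd; pos5(id36) recv 66: fwd; pos1(id88) recv 80: drop
Round 4: pos5(id36) recv 88: fwd; pos6(id80) recv 66: drop
Round 5: pos6(id80) recv 88: fwd
Round 6: pos7(id25) recv 88: fwd
Round 7: pos0(id31) recv 88: fwd
Round 8: pos1(id88) recv 88: ELECTED

Answer: 25,80,88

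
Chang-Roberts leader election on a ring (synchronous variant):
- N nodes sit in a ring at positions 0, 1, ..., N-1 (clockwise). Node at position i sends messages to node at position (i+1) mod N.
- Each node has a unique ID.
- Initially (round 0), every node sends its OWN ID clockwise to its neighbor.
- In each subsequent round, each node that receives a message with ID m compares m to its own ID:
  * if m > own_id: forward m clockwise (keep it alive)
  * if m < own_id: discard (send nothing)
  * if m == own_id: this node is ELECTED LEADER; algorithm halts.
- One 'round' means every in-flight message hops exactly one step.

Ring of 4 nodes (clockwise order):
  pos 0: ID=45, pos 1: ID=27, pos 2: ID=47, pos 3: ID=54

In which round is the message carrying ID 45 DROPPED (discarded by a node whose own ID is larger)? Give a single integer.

Round 1: pos1(id27) recv 45: fwd; pos2(id47) recv 27: drop; pos3(id54) recv 47: drop; pos0(id45) recv 54: fwd
Round 2: pos2(id47) recv 45: drop; pos1(id27) recv 54: fwd
Round 3: pos2(id47) recv 54: fwd
Round 4: pos3(id54) recv 54: ELECTED
Message ID 45 originates at pos 0; dropped at pos 2 in round 2

Answer: 2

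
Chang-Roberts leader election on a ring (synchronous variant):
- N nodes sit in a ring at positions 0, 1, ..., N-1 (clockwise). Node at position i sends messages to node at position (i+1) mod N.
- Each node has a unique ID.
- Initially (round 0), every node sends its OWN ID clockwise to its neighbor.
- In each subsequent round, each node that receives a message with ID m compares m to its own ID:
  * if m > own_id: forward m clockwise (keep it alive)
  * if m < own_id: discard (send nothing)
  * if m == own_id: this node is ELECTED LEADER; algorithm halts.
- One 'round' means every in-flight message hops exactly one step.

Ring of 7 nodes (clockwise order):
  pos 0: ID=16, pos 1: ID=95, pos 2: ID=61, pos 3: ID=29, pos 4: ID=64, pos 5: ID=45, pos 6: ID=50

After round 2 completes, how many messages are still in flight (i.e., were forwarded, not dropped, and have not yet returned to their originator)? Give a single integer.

Answer: 2

Derivation:
Round 1: pos1(id95) recv 16: drop; pos2(id61) recv 95: fwd; pos3(id29) recv 61: fwd; pos4(id64) recv 29: drop; pos5(id45) recv 64: fwd; pos6(id50) recv 45: drop; pos0(id16) recv 50: fwd
Round 2: pos3(id29) recv 95: fwd; pos4(id64) recv 61: drop; pos6(id50) recv 64: fwd; pos1(id95) recv 50: drop
After round 2: 2 messages still in flight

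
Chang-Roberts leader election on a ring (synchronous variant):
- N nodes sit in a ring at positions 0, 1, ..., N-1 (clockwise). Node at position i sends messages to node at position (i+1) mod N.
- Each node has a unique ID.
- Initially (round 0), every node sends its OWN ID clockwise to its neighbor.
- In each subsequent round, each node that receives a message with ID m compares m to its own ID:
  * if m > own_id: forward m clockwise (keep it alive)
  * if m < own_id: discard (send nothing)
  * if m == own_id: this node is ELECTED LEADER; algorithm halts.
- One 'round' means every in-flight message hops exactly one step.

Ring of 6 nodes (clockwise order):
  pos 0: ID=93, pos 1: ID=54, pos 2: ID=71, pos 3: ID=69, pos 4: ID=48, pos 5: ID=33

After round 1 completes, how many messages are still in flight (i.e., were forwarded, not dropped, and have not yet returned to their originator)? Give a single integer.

Round 1: pos1(id54) recv 93: fwd; pos2(id71) recv 54: drop; pos3(id69) recv 71: fwd; pos4(id48) recv 69: fwd; pos5(id33) recv 48: fwd; pos0(id93) recv 33: drop
After round 1: 4 messages still in flight

Answer: 4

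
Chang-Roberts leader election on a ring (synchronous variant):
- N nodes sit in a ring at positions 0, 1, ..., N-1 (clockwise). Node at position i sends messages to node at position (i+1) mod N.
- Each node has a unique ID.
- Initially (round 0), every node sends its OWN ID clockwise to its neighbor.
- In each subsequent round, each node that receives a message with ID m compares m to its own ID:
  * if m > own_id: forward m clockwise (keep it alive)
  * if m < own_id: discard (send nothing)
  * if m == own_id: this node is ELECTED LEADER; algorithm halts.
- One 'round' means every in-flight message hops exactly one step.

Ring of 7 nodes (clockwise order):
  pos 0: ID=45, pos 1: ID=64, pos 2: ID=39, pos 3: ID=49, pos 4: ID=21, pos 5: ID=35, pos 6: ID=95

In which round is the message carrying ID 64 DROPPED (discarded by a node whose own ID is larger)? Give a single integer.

Round 1: pos1(id64) recv 45: drop; pos2(id39) recv 64: fwd; pos3(id49) recv 39: drop; pos4(id21) recv 49: fwd; pos5(id35) recv 21: drop; pos6(id95) recv 35: drop; pos0(id45) recv 95: fwd
Round 2: pos3(id49) recv 64: fwd; pos5(id35) recv 49: fwd; pos1(id64) recv 95: fwd
Round 3: pos4(id21) recv 64: fwd; pos6(id95) recv 49: drop; pos2(id39) recv 95: fwd
Round 4: pos5(id35) recv 64: fwd; pos3(id49) recv 95: fwd
Round 5: pos6(id95) recv 64: drop; pos4(id21) recv 95: fwd
Round 6: pos5(id35) recv 95: fwd
Round 7: pos6(id95) recv 95: ELECTED
Message ID 64 originates at pos 1; dropped at pos 6 in round 5

Answer: 5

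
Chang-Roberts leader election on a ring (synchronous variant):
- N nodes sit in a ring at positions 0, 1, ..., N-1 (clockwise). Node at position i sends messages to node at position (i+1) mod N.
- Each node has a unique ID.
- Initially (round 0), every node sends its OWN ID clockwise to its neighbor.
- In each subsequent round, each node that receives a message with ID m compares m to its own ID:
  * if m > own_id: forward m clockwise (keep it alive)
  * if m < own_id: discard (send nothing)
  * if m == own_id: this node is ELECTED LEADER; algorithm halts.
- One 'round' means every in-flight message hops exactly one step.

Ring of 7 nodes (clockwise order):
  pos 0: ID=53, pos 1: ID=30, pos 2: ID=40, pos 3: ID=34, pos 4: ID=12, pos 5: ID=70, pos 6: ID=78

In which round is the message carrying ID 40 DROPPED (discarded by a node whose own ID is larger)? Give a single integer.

Answer: 3

Derivation:
Round 1: pos1(id30) recv 53: fwd; pos2(id40) recv 30: drop; pos3(id34) recv 40: fwd; pos4(id12) recv 34: fwd; pos5(id70) recv 12: drop; pos6(id78) recv 70: drop; pos0(id53) recv 78: fwd
Round 2: pos2(id40) recv 53: fwd; pos4(id12) recv 40: fwd; pos5(id70) recv 34: drop; pos1(id30) recv 78: fwd
Round 3: pos3(id34) recv 53: fwd; pos5(id70) recv 40: drop; pos2(id40) recv 78: fwd
Round 4: pos4(id12) recv 53: fwd; pos3(id34) recv 78: fwd
Round 5: pos5(id70) recv 53: drop; pos4(id12) recv 78: fwd
Round 6: pos5(id70) recv 78: fwd
Round 7: pos6(id78) recv 78: ELECTED
Message ID 40 originates at pos 2; dropped at pos 5 in round 3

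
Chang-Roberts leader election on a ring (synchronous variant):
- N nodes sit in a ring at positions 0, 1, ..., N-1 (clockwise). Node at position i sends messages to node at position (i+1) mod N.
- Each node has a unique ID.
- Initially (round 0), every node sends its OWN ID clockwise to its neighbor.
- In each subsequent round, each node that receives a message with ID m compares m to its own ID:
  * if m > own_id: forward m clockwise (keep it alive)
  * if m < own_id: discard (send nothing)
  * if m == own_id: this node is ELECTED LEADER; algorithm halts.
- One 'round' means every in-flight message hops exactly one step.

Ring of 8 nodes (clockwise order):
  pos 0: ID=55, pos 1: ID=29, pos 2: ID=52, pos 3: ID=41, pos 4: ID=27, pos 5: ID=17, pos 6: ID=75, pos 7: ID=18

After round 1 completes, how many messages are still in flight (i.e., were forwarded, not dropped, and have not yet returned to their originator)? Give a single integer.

Answer: 5

Derivation:
Round 1: pos1(id29) recv 55: fwd; pos2(id52) recv 29: drop; pos3(id41) recv 52: fwd; pos4(id27) recv 41: fwd; pos5(id17) recv 27: fwd; pos6(id75) recv 17: drop; pos7(id18) recv 75: fwd; pos0(id55) recv 18: drop
After round 1: 5 messages still in flight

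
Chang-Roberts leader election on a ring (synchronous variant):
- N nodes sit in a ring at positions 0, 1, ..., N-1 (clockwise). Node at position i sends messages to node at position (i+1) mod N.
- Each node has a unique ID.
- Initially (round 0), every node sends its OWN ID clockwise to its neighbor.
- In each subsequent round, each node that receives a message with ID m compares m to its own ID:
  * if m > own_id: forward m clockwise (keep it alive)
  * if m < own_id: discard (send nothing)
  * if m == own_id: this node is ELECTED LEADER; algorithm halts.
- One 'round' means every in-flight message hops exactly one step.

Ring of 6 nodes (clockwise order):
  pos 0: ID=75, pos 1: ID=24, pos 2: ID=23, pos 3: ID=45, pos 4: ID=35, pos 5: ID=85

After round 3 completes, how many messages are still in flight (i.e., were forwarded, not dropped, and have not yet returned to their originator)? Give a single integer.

Round 1: pos1(id24) recv 75: fwd; pos2(id23) recv 24: fwd; pos3(id45) recv 23: drop; pos4(id35) recv 45: fwd; pos5(id85) recv 35: drop; pos0(id75) recv 85: fwd
Round 2: pos2(id23) recv 75: fwd; pos3(id45) recv 24: drop; pos5(id85) recv 45: drop; pos1(id24) recv 85: fwd
Round 3: pos3(id45) recv 75: fwd; pos2(id23) recv 85: fwd
After round 3: 2 messages still in flight

Answer: 2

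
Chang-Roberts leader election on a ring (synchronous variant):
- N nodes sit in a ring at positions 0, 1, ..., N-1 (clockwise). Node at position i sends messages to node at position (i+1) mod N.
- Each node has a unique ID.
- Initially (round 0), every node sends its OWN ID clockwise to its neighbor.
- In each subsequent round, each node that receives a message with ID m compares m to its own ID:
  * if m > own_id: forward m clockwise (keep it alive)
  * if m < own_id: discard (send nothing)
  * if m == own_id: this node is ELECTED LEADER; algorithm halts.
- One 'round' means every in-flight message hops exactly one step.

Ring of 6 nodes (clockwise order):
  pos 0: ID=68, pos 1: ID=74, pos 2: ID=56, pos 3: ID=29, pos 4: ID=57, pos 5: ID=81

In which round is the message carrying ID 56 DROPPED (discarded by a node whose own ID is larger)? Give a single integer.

Round 1: pos1(id74) recv 68: drop; pos2(id56) recv 74: fwd; pos3(id29) recv 56: fwd; pos4(id57) recv 29: drop; pos5(id81) recv 57: drop; pos0(id68) recv 81: fwd
Round 2: pos3(id29) recv 74: fwd; pos4(id57) recv 56: drop; pos1(id74) recv 81: fwd
Round 3: pos4(id57) recv 74: fwd; pos2(id56) recv 81: fwd
Round 4: pos5(id81) recv 74: drop; pos3(id29) recv 81: fwd
Round 5: pos4(id57) recv 81: fwd
Round 6: pos5(id81) recv 81: ELECTED
Message ID 56 originates at pos 2; dropped at pos 4 in round 2

Answer: 2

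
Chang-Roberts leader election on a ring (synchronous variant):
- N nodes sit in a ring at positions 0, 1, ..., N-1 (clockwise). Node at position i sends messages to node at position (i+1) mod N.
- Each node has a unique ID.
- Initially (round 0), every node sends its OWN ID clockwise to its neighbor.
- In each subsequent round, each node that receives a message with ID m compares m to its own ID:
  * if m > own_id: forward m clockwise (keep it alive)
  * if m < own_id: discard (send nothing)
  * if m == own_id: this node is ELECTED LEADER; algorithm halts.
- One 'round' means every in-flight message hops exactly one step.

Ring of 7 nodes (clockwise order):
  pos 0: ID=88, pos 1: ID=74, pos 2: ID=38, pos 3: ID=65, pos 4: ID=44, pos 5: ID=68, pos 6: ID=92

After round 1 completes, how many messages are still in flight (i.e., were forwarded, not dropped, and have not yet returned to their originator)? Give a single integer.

Round 1: pos1(id74) recv 88: fwd; pos2(id38) recv 74: fwd; pos3(id65) recv 38: drop; pos4(id44) recv 65: fwd; pos5(id68) recv 44: drop; pos6(id92) recv 68: drop; pos0(id88) recv 92: fwd
After round 1: 4 messages still in flight

Answer: 4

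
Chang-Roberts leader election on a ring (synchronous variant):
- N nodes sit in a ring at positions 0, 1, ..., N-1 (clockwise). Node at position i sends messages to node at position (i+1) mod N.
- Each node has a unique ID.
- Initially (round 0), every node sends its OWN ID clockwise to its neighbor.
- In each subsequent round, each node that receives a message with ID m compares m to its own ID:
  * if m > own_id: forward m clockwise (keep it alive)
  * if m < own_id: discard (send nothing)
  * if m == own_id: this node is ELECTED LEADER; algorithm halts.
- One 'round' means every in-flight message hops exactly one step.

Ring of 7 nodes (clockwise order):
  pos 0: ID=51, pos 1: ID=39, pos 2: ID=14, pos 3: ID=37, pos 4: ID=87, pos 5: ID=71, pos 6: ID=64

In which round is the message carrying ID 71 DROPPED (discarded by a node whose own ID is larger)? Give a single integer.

Round 1: pos1(id39) recv 51: fwd; pos2(id14) recv 39: fwd; pos3(id37) recv 14: drop; pos4(id87) recv 37: drop; pos5(id71) recv 87: fwd; pos6(id64) recv 71: fwd; pos0(id51) recv 64: fwd
Round 2: pos2(id14) recv 51: fwd; pos3(id37) recv 39: fwd; pos6(id64) recv 87: fwd; pos0(id51) recv 71: fwd; pos1(id39) recv 64: fwd
Round 3: pos3(id37) recv 51: fwd; pos4(id87) recv 39: drop; pos0(id51) recv 87: fwd; pos1(id39) recv 71: fwd; pos2(id14) recv 64: fwd
Round 4: pos4(id87) recv 51: drop; pos1(id39) recv 87: fwd; pos2(id14) recv 71: fwd; pos3(id37) recv 64: fwd
Round 5: pos2(id14) recv 87: fwd; pos3(id37) recv 71: fwd; pos4(id87) recv 64: drop
Round 6: pos3(id37) recv 87: fwd; pos4(id87) recv 71: drop
Round 7: pos4(id87) recv 87: ELECTED
Message ID 71 originates at pos 5; dropped at pos 4 in round 6

Answer: 6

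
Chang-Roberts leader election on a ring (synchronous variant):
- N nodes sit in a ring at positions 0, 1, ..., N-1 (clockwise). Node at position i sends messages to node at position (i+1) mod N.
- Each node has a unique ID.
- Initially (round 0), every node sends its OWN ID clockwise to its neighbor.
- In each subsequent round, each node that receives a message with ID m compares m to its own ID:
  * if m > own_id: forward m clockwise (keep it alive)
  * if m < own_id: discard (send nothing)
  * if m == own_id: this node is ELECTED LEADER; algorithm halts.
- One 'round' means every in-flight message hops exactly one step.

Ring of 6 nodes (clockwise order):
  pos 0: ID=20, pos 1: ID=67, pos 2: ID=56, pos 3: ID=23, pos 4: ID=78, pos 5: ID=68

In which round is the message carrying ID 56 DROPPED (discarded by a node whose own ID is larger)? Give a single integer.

Round 1: pos1(id67) recv 20: drop; pos2(id56) recv 67: fwd; pos3(id23) recv 56: fwd; pos4(id78) recv 23: drop; pos5(id68) recv 78: fwd; pos0(id20) recv 68: fwd
Round 2: pos3(id23) recv 67: fwd; pos4(id78) recv 56: drop; pos0(id20) recv 78: fwd; pos1(id67) recv 68: fwd
Round 3: pos4(id78) recv 67: drop; pos1(id67) recv 78: fwd; pos2(id56) recv 68: fwd
Round 4: pos2(id56) recv 78: fwd; pos3(id23) recv 68: fwd
Round 5: pos3(id23) recv 78: fwd; pos4(id78) recv 68: drop
Round 6: pos4(id78) recv 78: ELECTED
Message ID 56 originates at pos 2; dropped at pos 4 in round 2

Answer: 2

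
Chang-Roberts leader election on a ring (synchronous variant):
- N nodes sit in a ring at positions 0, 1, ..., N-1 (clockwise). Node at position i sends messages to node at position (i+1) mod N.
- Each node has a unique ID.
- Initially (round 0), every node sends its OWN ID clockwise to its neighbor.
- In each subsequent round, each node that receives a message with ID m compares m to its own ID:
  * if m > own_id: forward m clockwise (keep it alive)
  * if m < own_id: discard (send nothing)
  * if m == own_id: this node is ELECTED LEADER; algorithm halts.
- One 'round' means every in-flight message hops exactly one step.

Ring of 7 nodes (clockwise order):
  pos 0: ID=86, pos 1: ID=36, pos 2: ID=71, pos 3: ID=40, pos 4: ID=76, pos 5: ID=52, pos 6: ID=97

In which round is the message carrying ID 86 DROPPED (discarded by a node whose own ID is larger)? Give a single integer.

Answer: 6

Derivation:
Round 1: pos1(id36) recv 86: fwd; pos2(id71) recv 36: drop; pos3(id40) recv 71: fwd; pos4(id76) recv 40: drop; pos5(id52) recv 76: fwd; pos6(id97) recv 52: drop; pos0(id86) recv 97: fwd
Round 2: pos2(id71) recv 86: fwd; pos4(id76) recv 71: drop; pos6(id97) recv 76: drop; pos1(id36) recv 97: fwd
Round 3: pos3(id40) recv 86: fwd; pos2(id71) recv 97: fwd
Round 4: pos4(id76) recv 86: fwd; pos3(id40) recv 97: fwd
Round 5: pos5(id52) recv 86: fwd; pos4(id76) recv 97: fwd
Round 6: pos6(id97) recv 86: drop; pos5(id52) recv 97: fwd
Round 7: pos6(id97) recv 97: ELECTED
Message ID 86 originates at pos 0; dropped at pos 6 in round 6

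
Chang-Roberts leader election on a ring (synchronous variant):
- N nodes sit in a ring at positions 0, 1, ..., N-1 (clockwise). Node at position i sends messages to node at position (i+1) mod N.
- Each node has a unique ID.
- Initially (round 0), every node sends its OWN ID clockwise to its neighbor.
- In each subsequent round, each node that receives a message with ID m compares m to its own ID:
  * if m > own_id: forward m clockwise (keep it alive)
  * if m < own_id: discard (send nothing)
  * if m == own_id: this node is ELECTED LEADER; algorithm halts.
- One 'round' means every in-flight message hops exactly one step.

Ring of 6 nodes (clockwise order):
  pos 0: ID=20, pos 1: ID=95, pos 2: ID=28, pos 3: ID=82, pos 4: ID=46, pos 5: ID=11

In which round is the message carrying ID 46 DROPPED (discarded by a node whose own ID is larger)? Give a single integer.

Answer: 3

Derivation:
Round 1: pos1(id95) recv 20: drop; pos2(id28) recv 95: fwd; pos3(id82) recv 28: drop; pos4(id46) recv 82: fwd; pos5(id11) recv 46: fwd; pos0(id20) recv 11: drop
Round 2: pos3(id82) recv 95: fwd; pos5(id11) recv 82: fwd; pos0(id20) recv 46: fwd
Round 3: pos4(id46) recv 95: fwd; pos0(id20) recv 82: fwd; pos1(id95) recv 46: drop
Round 4: pos5(id11) recv 95: fwd; pos1(id95) recv 82: drop
Round 5: pos0(id20) recv 95: fwd
Round 6: pos1(id95) recv 95: ELECTED
Message ID 46 originates at pos 4; dropped at pos 1 in round 3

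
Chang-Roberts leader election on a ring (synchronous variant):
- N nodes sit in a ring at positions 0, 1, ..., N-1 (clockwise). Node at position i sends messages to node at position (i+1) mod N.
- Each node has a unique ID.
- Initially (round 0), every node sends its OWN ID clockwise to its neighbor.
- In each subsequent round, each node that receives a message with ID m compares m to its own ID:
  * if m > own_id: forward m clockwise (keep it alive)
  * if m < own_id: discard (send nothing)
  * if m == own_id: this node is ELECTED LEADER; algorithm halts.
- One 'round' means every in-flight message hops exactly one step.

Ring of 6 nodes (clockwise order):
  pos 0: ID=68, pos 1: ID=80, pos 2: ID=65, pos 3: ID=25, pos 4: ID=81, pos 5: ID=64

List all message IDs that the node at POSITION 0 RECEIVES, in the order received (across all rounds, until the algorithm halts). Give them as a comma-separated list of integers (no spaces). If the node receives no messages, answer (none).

Round 1: pos1(id80) recv 68: drop; pos2(id65) recv 80: fwd; pos3(id25) recv 65: fwd; pos4(id81) recv 25: drop; pos5(id64) recv 81: fwd; pos0(id68) recv 64: drop
Round 2: pos3(id25) recv 80: fwd; pos4(id81) recv 65: drop; pos0(id68) recv 81: fwd
Round 3: pos4(id81) recv 80: drop; pos1(id80) recv 81: fwd
Round 4: pos2(id65) recv 81: fwd
Round 5: pos3(id25) recv 81: fwd
Round 6: pos4(id81) recv 81: ELECTED

Answer: 64,81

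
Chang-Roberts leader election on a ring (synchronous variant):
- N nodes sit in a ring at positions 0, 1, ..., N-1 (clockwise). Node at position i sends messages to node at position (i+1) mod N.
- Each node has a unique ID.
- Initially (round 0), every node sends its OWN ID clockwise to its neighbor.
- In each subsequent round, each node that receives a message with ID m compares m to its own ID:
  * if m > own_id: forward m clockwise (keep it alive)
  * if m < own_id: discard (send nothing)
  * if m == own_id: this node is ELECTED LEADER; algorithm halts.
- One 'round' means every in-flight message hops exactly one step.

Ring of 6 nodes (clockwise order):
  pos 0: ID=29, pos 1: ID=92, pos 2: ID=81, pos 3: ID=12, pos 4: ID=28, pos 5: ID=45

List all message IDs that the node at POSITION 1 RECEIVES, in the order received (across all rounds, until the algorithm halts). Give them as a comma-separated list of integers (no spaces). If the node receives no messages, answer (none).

Round 1: pos1(id92) recv 29: drop; pos2(id81) recv 92: fwd; pos3(id12) recv 81: fwd; pos4(id28) recv 12: drop; pos5(id45) recv 28: drop; pos0(id29) recv 45: fwd
Round 2: pos3(id12) recv 92: fwd; pos4(id28) recv 81: fwd; pos1(id92) recv 45: drop
Round 3: pos4(id28) recv 92: fwd; pos5(id45) recv 81: fwd
Round 4: pos5(id45) recv 92: fwd; pos0(id29) recv 81: fwd
Round 5: pos0(id29) recv 92: fwd; pos1(id92) recv 81: drop
Round 6: pos1(id92) recv 92: ELECTED

Answer: 29,45,81,92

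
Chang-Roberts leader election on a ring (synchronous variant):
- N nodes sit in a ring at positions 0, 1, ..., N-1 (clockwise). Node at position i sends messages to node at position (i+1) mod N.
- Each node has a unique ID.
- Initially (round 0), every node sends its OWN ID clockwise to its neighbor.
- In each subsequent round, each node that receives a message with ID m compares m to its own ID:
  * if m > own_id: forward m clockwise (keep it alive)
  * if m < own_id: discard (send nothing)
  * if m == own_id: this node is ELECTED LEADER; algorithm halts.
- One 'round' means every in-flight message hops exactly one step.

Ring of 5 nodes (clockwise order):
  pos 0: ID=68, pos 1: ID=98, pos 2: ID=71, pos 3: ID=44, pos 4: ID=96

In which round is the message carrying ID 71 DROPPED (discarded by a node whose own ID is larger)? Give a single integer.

Answer: 2

Derivation:
Round 1: pos1(id98) recv 68: drop; pos2(id71) recv 98: fwd; pos3(id44) recv 71: fwd; pos4(id96) recv 44: drop; pos0(id68) recv 96: fwd
Round 2: pos3(id44) recv 98: fwd; pos4(id96) recv 71: drop; pos1(id98) recv 96: drop
Round 3: pos4(id96) recv 98: fwd
Round 4: pos0(id68) recv 98: fwd
Round 5: pos1(id98) recv 98: ELECTED
Message ID 71 originates at pos 2; dropped at pos 4 in round 2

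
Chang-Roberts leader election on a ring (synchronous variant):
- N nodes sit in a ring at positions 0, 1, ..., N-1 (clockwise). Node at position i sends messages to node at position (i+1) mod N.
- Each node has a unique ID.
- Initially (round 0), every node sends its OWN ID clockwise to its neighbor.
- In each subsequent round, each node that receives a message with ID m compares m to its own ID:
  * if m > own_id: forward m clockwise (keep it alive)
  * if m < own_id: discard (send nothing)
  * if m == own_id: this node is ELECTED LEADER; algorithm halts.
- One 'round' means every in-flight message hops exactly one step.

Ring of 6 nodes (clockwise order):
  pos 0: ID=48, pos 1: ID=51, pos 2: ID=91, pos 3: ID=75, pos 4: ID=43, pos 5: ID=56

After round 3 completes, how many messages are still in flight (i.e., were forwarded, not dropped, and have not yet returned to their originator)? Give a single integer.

Answer: 2

Derivation:
Round 1: pos1(id51) recv 48: drop; pos2(id91) recv 51: drop; pos3(id75) recv 91: fwd; pos4(id43) recv 75: fwd; pos5(id56) recv 43: drop; pos0(id48) recv 56: fwd
Round 2: pos4(id43) recv 91: fwd; pos5(id56) recv 75: fwd; pos1(id51) recv 56: fwd
Round 3: pos5(id56) recv 91: fwd; pos0(id48) recv 75: fwd; pos2(id91) recv 56: drop
After round 3: 2 messages still in flight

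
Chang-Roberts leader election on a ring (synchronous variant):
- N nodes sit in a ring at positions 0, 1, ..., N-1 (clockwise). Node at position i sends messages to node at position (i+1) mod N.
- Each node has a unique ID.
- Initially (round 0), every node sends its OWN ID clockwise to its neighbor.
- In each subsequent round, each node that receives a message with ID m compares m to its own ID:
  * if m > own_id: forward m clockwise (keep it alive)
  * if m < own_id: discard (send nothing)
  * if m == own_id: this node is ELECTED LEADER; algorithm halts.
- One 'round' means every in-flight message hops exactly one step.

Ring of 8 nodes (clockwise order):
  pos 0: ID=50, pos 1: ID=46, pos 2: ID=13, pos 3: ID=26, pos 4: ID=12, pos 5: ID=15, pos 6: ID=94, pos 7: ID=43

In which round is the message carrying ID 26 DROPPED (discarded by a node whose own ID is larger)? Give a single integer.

Answer: 3

Derivation:
Round 1: pos1(id46) recv 50: fwd; pos2(id13) recv 46: fwd; pos3(id26) recv 13: drop; pos4(id12) recv 26: fwd; pos5(id15) recv 12: drop; pos6(id94) recv 15: drop; pos7(id43) recv 94: fwd; pos0(id50) recv 43: drop
Round 2: pos2(id13) recv 50: fwd; pos3(id26) recv 46: fwd; pos5(id15) recv 26: fwd; pos0(id50) recv 94: fwd
Round 3: pos3(id26) recv 50: fwd; pos4(id12) recv 46: fwd; pos6(id94) recv 26: drop; pos1(id46) recv 94: fwd
Round 4: pos4(id12) recv 50: fwd; pos5(id15) recv 46: fwd; pos2(id13) recv 94: fwd
Round 5: pos5(id15) recv 50: fwd; pos6(id94) recv 46: drop; pos3(id26) recv 94: fwd
Round 6: pos6(id94) recv 50: drop; pos4(id12) recv 94: fwd
Round 7: pos5(id15) recv 94: fwd
Round 8: pos6(id94) recv 94: ELECTED
Message ID 26 originates at pos 3; dropped at pos 6 in round 3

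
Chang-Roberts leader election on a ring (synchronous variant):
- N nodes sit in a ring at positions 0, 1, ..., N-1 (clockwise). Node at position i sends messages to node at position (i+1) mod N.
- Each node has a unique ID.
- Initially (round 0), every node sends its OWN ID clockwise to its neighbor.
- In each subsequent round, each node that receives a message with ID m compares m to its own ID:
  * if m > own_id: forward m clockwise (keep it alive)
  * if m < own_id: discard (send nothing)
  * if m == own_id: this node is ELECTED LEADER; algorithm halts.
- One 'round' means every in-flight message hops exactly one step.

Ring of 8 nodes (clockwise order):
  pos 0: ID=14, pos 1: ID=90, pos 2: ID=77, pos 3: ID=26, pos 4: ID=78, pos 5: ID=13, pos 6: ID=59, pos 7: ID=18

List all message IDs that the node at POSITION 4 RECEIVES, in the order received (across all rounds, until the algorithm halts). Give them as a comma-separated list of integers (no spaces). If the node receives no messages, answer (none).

Answer: 26,77,90

Derivation:
Round 1: pos1(id90) recv 14: drop; pos2(id77) recv 90: fwd; pos3(id26) recv 77: fwd; pos4(id78) recv 26: drop; pos5(id13) recv 78: fwd; pos6(id59) recv 13: drop; pos7(id18) recv 59: fwd; pos0(id14) recv 18: fwd
Round 2: pos3(id26) recv 90: fwd; pos4(id78) recv 77: drop; pos6(id59) recv 78: fwd; pos0(id14) recv 59: fwd; pos1(id90) recv 18: drop
Round 3: pos4(id78) recv 90: fwd; pos7(id18) recv 78: fwd; pos1(id90) recv 59: drop
Round 4: pos5(id13) recv 90: fwd; pos0(id14) recv 78: fwd
Round 5: pos6(id59) recv 90: fwd; pos1(id90) recv 78: drop
Round 6: pos7(id18) recv 90: fwd
Round 7: pos0(id14) recv 90: fwd
Round 8: pos1(id90) recv 90: ELECTED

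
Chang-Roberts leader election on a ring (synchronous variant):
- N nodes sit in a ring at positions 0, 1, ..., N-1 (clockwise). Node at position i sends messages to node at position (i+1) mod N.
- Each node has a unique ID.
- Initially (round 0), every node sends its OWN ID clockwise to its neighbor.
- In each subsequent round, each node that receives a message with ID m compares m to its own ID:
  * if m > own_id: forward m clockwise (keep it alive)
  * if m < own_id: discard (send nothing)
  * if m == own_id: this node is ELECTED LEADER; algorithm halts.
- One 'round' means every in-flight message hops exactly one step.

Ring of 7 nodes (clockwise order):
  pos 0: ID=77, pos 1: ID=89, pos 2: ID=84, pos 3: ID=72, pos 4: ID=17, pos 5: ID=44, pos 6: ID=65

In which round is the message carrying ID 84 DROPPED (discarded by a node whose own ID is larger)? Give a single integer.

Answer: 6

Derivation:
Round 1: pos1(id89) recv 77: drop; pos2(id84) recv 89: fwd; pos3(id72) recv 84: fwd; pos4(id17) recv 72: fwd; pos5(id44) recv 17: drop; pos6(id65) recv 44: drop; pos0(id77) recv 65: drop
Round 2: pos3(id72) recv 89: fwd; pos4(id17) recv 84: fwd; pos5(id44) recv 72: fwd
Round 3: pos4(id17) recv 89: fwd; pos5(id44) recv 84: fwd; pos6(id65) recv 72: fwd
Round 4: pos5(id44) recv 89: fwd; pos6(id65) recv 84: fwd; pos0(id77) recv 72: drop
Round 5: pos6(id65) recv 89: fwd; pos0(id77) recv 84: fwd
Round 6: pos0(id77) recv 89: fwd; pos1(id89) recv 84: drop
Round 7: pos1(id89) recv 89: ELECTED
Message ID 84 originates at pos 2; dropped at pos 1 in round 6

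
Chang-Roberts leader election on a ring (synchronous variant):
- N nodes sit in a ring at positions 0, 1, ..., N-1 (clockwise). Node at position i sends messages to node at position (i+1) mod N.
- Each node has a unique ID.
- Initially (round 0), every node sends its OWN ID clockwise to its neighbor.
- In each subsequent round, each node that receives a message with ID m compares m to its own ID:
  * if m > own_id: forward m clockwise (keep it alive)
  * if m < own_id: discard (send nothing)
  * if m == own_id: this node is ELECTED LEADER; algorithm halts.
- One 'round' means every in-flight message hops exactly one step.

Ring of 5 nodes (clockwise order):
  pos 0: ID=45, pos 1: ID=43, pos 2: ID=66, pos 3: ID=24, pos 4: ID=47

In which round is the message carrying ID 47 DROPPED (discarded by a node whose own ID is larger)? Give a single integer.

Round 1: pos1(id43) recv 45: fwd; pos2(id66) recv 43: drop; pos3(id24) recv 66: fwd; pos4(id47) recv 24: drop; pos0(id45) recv 47: fwd
Round 2: pos2(id66) recv 45: drop; pos4(id47) recv 66: fwd; pos1(id43) recv 47: fwd
Round 3: pos0(id45) recv 66: fwd; pos2(id66) recv 47: drop
Round 4: pos1(id43) recv 66: fwd
Round 5: pos2(id66) recv 66: ELECTED
Message ID 47 originates at pos 4; dropped at pos 2 in round 3

Answer: 3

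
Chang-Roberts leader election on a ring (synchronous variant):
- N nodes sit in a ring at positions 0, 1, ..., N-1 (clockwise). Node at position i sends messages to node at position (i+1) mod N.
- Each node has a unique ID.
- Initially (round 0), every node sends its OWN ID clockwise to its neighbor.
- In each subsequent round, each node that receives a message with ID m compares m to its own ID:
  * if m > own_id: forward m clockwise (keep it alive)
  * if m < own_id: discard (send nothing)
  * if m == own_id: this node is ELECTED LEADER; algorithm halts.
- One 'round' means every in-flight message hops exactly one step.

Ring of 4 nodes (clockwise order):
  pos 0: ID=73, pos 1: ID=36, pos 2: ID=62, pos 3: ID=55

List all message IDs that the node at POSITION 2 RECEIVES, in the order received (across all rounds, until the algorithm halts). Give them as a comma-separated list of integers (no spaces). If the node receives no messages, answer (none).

Answer: 36,73

Derivation:
Round 1: pos1(id36) recv 73: fwd; pos2(id62) recv 36: drop; pos3(id55) recv 62: fwd; pos0(id73) recv 55: drop
Round 2: pos2(id62) recv 73: fwd; pos0(id73) recv 62: drop
Round 3: pos3(id55) recv 73: fwd
Round 4: pos0(id73) recv 73: ELECTED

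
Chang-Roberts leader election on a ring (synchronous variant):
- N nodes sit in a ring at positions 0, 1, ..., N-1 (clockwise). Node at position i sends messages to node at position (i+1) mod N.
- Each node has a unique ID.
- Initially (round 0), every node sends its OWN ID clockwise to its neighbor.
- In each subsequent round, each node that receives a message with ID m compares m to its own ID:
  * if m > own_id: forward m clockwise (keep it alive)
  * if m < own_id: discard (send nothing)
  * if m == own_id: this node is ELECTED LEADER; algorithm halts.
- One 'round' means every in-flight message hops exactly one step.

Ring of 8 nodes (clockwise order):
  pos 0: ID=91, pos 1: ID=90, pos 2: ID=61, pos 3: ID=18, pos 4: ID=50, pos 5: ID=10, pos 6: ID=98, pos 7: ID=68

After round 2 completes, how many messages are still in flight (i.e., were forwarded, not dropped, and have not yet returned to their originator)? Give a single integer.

Answer: 4

Derivation:
Round 1: pos1(id90) recv 91: fwd; pos2(id61) recv 90: fwd; pos3(id18) recv 61: fwd; pos4(id50) recv 18: drop; pos5(id10) recv 50: fwd; pos6(id98) recv 10: drop; pos7(id68) recv 98: fwd; pos0(id91) recv 68: drop
Round 2: pos2(id61) recv 91: fwd; pos3(id18) recv 90: fwd; pos4(id50) recv 61: fwd; pos6(id98) recv 50: drop; pos0(id91) recv 98: fwd
After round 2: 4 messages still in flight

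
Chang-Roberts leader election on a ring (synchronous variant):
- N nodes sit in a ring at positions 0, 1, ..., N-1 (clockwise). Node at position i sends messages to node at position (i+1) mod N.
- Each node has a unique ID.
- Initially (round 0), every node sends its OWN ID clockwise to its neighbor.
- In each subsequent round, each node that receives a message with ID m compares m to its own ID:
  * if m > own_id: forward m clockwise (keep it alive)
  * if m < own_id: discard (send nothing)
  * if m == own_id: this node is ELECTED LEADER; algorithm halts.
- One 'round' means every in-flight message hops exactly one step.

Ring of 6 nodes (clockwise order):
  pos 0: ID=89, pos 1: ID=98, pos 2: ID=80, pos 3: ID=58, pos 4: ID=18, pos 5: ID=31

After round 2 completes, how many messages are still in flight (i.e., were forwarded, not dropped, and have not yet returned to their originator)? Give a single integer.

Answer: 3

Derivation:
Round 1: pos1(id98) recv 89: drop; pos2(id80) recv 98: fwd; pos3(id58) recv 80: fwd; pos4(id18) recv 58: fwd; pos5(id31) recv 18: drop; pos0(id89) recv 31: drop
Round 2: pos3(id58) recv 98: fwd; pos4(id18) recv 80: fwd; pos5(id31) recv 58: fwd
After round 2: 3 messages still in flight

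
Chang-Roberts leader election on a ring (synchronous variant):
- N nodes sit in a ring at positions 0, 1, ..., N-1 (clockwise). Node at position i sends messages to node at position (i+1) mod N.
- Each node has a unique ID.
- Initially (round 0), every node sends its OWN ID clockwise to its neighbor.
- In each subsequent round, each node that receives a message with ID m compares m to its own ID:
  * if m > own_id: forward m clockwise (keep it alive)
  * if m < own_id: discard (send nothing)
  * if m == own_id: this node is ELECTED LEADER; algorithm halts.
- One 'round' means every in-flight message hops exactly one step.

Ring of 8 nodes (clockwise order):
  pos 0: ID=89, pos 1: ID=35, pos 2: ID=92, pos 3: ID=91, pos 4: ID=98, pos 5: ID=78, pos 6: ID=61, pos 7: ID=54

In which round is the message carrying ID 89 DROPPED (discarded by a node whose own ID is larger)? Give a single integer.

Round 1: pos1(id35) recv 89: fwd; pos2(id92) recv 35: drop; pos3(id91) recv 92: fwd; pos4(id98) recv 91: drop; pos5(id78) recv 98: fwd; pos6(id61) recv 78: fwd; pos7(id54) recv 61: fwd; pos0(id89) recv 54: drop
Round 2: pos2(id92) recv 89: drop; pos4(id98) recv 92: drop; pos6(id61) recv 98: fwd; pos7(id54) recv 78: fwd; pos0(id89) recv 61: drop
Round 3: pos7(id54) recv 98: fwd; pos0(id89) recv 78: drop
Round 4: pos0(id89) recv 98: fwd
Round 5: pos1(id35) recv 98: fwd
Round 6: pos2(id92) recv 98: fwd
Round 7: pos3(id91) recv 98: fwd
Round 8: pos4(id98) recv 98: ELECTED
Message ID 89 originates at pos 0; dropped at pos 2 in round 2

Answer: 2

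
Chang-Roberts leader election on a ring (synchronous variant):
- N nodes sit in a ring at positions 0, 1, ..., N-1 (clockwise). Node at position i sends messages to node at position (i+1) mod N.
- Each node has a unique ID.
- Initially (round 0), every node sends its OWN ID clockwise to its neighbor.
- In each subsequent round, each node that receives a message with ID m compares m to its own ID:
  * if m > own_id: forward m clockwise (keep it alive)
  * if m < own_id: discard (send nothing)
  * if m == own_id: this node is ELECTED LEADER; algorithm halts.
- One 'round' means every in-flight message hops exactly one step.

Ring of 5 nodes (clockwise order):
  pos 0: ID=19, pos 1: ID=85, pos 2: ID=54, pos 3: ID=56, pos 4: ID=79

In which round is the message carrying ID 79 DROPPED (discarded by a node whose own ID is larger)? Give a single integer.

Answer: 2

Derivation:
Round 1: pos1(id85) recv 19: drop; pos2(id54) recv 85: fwd; pos3(id56) recv 54: drop; pos4(id79) recv 56: drop; pos0(id19) recv 79: fwd
Round 2: pos3(id56) recv 85: fwd; pos1(id85) recv 79: drop
Round 3: pos4(id79) recv 85: fwd
Round 4: pos0(id19) recv 85: fwd
Round 5: pos1(id85) recv 85: ELECTED
Message ID 79 originates at pos 4; dropped at pos 1 in round 2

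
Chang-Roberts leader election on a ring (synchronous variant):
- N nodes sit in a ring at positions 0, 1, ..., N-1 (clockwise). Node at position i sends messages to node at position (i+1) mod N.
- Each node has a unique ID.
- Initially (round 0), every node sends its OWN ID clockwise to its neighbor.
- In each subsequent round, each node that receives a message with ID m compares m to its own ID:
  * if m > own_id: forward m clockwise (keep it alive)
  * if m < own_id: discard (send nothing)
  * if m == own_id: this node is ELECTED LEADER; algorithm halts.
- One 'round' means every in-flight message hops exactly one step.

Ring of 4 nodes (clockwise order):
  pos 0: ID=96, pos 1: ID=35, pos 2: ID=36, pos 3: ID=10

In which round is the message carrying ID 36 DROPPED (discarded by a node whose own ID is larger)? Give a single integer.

Round 1: pos1(id35) recv 96: fwd; pos2(id36) recv 35: drop; pos3(id10) recv 36: fwd; pos0(id96) recv 10: drop
Round 2: pos2(id36) recv 96: fwd; pos0(id96) recv 36: drop
Round 3: pos3(id10) recv 96: fwd
Round 4: pos0(id96) recv 96: ELECTED
Message ID 36 originates at pos 2; dropped at pos 0 in round 2

Answer: 2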